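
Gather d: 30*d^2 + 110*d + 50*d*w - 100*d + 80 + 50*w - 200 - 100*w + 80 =30*d^2 + d*(50*w + 10) - 50*w - 40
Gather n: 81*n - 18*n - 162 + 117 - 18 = 63*n - 63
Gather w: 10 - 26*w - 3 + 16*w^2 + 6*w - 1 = 16*w^2 - 20*w + 6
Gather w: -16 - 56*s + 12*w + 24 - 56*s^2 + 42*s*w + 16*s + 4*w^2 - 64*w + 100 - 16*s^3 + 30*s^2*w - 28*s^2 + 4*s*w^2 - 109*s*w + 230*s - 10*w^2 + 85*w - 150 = -16*s^3 - 84*s^2 + 190*s + w^2*(4*s - 6) + w*(30*s^2 - 67*s + 33) - 42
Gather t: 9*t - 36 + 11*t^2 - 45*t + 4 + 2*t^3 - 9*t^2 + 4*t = 2*t^3 + 2*t^2 - 32*t - 32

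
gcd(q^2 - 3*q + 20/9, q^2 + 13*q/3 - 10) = q - 5/3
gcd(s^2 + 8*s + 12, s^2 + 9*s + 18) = s + 6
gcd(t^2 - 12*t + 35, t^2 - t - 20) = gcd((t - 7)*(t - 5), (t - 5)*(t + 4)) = t - 5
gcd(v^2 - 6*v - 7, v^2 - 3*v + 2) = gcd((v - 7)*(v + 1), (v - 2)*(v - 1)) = 1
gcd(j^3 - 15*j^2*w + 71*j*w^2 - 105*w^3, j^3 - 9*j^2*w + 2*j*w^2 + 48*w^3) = -j + 3*w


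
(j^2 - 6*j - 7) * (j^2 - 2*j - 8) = j^4 - 8*j^3 - 3*j^2 + 62*j + 56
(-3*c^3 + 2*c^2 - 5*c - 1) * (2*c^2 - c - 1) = -6*c^5 + 7*c^4 - 9*c^3 + c^2 + 6*c + 1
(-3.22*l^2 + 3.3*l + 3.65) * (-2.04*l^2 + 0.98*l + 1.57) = 6.5688*l^4 - 9.8876*l^3 - 9.2674*l^2 + 8.758*l + 5.7305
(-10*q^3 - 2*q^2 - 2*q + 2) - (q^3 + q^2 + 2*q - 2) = -11*q^3 - 3*q^2 - 4*q + 4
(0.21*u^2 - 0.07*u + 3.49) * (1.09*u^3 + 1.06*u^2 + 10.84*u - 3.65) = 0.2289*u^5 + 0.1463*u^4 + 6.0063*u^3 + 2.1741*u^2 + 38.0871*u - 12.7385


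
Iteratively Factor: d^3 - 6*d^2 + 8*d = (d)*(d^2 - 6*d + 8) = d*(d - 4)*(d - 2)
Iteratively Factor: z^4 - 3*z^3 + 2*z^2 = (z - 1)*(z^3 - 2*z^2) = (z - 2)*(z - 1)*(z^2) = z*(z - 2)*(z - 1)*(z)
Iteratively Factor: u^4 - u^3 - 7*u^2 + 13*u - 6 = (u + 3)*(u^3 - 4*u^2 + 5*u - 2) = (u - 1)*(u + 3)*(u^2 - 3*u + 2) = (u - 2)*(u - 1)*(u + 3)*(u - 1)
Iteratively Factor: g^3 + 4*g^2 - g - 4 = (g + 1)*(g^2 + 3*g - 4) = (g + 1)*(g + 4)*(g - 1)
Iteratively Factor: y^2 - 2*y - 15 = (y - 5)*(y + 3)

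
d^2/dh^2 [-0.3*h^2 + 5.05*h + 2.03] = -0.600000000000000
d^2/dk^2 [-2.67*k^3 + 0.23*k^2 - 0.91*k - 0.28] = 0.46 - 16.02*k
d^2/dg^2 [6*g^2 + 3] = 12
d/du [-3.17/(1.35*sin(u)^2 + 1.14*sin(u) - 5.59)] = (8.559*sin(u) + 3.6138)*cos(u)/(1.35*sin(u)^2 + 1.14*sin(u) - 5.59)^2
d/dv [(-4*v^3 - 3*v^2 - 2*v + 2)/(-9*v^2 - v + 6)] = (36*v^4 + 8*v^3 - 87*v^2 - 10)/(81*v^4 + 18*v^3 - 107*v^2 - 12*v + 36)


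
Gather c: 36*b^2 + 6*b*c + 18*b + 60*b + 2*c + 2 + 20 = 36*b^2 + 78*b + c*(6*b + 2) + 22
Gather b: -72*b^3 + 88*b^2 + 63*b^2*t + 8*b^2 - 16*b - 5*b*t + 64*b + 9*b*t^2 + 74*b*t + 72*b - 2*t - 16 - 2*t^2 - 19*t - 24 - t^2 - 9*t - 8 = -72*b^3 + b^2*(63*t + 96) + b*(9*t^2 + 69*t + 120) - 3*t^2 - 30*t - 48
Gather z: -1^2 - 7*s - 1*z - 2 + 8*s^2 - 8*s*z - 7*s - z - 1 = 8*s^2 - 14*s + z*(-8*s - 2) - 4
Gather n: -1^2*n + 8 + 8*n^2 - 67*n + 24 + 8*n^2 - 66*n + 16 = 16*n^2 - 134*n + 48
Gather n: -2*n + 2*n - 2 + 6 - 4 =0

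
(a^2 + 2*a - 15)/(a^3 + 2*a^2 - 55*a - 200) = (a - 3)/(a^2 - 3*a - 40)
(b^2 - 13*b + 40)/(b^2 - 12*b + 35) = (b - 8)/(b - 7)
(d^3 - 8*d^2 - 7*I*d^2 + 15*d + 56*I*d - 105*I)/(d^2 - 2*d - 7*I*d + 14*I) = (d^2 - 8*d + 15)/(d - 2)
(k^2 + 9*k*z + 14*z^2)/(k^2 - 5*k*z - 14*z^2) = (-k - 7*z)/(-k + 7*z)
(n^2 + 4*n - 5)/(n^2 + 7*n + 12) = (n^2 + 4*n - 5)/(n^2 + 7*n + 12)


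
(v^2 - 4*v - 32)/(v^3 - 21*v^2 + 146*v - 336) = (v + 4)/(v^2 - 13*v + 42)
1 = 1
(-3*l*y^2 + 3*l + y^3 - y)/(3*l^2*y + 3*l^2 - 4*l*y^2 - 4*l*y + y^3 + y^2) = (y - 1)/(-l + y)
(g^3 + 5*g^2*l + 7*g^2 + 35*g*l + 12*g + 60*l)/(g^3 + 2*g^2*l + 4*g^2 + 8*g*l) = (g^2 + 5*g*l + 3*g + 15*l)/(g*(g + 2*l))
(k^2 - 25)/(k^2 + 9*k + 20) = (k - 5)/(k + 4)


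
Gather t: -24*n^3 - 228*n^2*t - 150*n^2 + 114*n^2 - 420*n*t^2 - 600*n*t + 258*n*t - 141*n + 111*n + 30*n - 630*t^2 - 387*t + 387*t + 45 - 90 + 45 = -24*n^3 - 36*n^2 + t^2*(-420*n - 630) + t*(-228*n^2 - 342*n)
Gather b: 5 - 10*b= 5 - 10*b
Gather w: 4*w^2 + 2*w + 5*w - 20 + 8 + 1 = 4*w^2 + 7*w - 11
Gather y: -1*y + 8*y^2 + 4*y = 8*y^2 + 3*y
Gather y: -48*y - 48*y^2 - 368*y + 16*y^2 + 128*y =-32*y^2 - 288*y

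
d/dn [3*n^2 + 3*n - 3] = 6*n + 3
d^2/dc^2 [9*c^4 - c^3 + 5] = 6*c*(18*c - 1)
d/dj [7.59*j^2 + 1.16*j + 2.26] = 15.18*j + 1.16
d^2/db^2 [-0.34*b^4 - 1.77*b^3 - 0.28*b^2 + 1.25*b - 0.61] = -4.08*b^2 - 10.62*b - 0.56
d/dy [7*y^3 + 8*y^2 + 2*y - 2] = 21*y^2 + 16*y + 2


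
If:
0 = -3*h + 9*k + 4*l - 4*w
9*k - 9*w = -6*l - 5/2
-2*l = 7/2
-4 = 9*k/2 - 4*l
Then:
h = -47/9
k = -22/9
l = -7/4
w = -10/3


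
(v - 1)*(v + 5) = v^2 + 4*v - 5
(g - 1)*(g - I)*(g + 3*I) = g^3 - g^2 + 2*I*g^2 + 3*g - 2*I*g - 3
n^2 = n^2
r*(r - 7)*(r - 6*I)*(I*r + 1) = I*r^4 + 7*r^3 - 7*I*r^3 - 49*r^2 - 6*I*r^2 + 42*I*r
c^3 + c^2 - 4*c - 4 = (c - 2)*(c + 1)*(c + 2)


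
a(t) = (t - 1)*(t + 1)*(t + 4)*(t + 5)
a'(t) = (t - 1)*(t + 1)*(t + 4) + (t - 1)*(t + 1)*(t + 5) + (t - 1)*(t + 4)*(t + 5) + (t + 1)*(t + 4)*(t + 5) = 4*t^3 + 27*t^2 + 38*t - 9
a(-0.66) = -8.18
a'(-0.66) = -23.47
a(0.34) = -20.50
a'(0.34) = 7.20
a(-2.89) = 17.22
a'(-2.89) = 10.14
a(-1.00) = 0.00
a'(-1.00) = -24.00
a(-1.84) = 16.28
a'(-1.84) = -12.43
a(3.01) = 452.58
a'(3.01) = 459.09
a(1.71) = 73.72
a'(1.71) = 154.93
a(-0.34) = -15.08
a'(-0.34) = -18.96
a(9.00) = 14560.00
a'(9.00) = 5436.00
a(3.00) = 448.00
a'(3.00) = 456.00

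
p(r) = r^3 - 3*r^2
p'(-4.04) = 73.20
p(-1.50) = -10.12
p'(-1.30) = 12.87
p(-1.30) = -7.27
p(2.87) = -1.07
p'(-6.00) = 144.00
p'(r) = 3*r^2 - 6*r = 3*r*(r - 2)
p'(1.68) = -1.61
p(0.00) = 0.00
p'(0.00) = 0.00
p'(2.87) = 7.49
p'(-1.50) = 15.75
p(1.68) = -3.73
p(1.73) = -3.80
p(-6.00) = -324.00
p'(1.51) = -2.22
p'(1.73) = -1.40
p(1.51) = -3.40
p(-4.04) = -114.90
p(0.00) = 0.00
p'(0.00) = 0.00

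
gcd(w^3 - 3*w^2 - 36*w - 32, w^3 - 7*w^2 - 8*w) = w^2 - 7*w - 8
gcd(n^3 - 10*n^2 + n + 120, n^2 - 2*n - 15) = n^2 - 2*n - 15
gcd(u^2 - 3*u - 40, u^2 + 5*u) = u + 5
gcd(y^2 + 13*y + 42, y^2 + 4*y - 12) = y + 6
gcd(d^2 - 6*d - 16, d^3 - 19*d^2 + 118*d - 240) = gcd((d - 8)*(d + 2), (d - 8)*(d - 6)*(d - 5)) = d - 8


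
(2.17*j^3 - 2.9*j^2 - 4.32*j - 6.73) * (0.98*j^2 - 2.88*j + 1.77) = 2.1266*j^5 - 9.0916*j^4 + 7.9593*j^3 + 0.713200000000001*j^2 + 11.736*j - 11.9121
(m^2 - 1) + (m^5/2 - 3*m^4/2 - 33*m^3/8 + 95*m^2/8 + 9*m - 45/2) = m^5/2 - 3*m^4/2 - 33*m^3/8 + 103*m^2/8 + 9*m - 47/2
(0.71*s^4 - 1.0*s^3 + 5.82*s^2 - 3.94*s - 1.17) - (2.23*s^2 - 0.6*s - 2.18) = 0.71*s^4 - 1.0*s^3 + 3.59*s^2 - 3.34*s + 1.01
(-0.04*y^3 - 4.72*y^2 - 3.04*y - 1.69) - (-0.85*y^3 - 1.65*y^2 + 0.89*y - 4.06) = 0.81*y^3 - 3.07*y^2 - 3.93*y + 2.37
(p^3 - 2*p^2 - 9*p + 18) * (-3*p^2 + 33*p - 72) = -3*p^5 + 39*p^4 - 111*p^3 - 207*p^2 + 1242*p - 1296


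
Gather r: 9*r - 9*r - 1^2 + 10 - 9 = 0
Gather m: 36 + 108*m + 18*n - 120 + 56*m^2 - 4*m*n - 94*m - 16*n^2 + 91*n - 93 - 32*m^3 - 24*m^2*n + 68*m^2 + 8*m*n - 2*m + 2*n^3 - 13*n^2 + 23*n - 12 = -32*m^3 + m^2*(124 - 24*n) + m*(4*n + 12) + 2*n^3 - 29*n^2 + 132*n - 189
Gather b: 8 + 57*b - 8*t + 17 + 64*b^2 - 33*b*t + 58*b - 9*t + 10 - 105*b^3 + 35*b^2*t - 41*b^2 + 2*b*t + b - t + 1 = -105*b^3 + b^2*(35*t + 23) + b*(116 - 31*t) - 18*t + 36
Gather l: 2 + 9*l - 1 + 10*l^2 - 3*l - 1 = 10*l^2 + 6*l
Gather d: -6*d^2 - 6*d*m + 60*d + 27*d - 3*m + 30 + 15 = -6*d^2 + d*(87 - 6*m) - 3*m + 45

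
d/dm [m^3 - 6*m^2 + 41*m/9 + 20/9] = 3*m^2 - 12*m + 41/9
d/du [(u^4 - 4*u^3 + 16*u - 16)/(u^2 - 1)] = 2*(u^5 - 2*u^4 - 2*u^3 - 2*u^2 + 16*u - 8)/(u^4 - 2*u^2 + 1)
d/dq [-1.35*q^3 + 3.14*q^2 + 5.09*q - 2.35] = -4.05*q^2 + 6.28*q + 5.09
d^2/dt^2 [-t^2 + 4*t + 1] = -2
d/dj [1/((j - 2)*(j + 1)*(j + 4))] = (-(j - 2)*(j + 1) - (j - 2)*(j + 4) - (j + 1)*(j + 4))/((j - 2)^2*(j + 1)^2*(j + 4)^2)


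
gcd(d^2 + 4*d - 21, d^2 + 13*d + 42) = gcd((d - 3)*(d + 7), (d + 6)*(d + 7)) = d + 7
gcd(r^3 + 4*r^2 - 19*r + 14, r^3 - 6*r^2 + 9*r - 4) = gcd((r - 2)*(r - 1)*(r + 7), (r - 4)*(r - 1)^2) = r - 1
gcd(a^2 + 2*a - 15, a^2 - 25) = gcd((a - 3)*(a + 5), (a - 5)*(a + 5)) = a + 5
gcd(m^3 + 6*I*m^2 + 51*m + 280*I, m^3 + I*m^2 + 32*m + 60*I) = m + 5*I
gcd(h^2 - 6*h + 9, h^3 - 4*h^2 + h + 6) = h - 3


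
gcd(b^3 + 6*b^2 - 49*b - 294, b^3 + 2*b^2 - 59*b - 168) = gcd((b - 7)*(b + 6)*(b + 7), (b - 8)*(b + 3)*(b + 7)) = b + 7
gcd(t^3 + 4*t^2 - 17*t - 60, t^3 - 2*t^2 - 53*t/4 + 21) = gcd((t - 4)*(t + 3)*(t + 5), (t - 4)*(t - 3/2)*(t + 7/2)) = t - 4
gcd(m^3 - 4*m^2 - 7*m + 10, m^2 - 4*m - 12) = m + 2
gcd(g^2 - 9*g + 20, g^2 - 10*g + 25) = g - 5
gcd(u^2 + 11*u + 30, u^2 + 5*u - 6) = u + 6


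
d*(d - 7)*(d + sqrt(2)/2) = d^3 - 7*d^2 + sqrt(2)*d^2/2 - 7*sqrt(2)*d/2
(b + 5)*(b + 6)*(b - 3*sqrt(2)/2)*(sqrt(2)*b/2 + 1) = sqrt(2)*b^4/2 - b^3/2 + 11*sqrt(2)*b^3/2 - 11*b^2/2 + 27*sqrt(2)*b^2/2 - 33*sqrt(2)*b/2 - 15*b - 45*sqrt(2)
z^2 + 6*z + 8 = (z + 2)*(z + 4)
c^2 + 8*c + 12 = (c + 2)*(c + 6)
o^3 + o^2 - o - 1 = (o - 1)*(o + 1)^2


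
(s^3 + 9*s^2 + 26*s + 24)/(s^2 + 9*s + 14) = (s^2 + 7*s + 12)/(s + 7)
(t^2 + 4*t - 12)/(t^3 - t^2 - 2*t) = (t + 6)/(t*(t + 1))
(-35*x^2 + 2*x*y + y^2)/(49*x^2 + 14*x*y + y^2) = (-5*x + y)/(7*x + y)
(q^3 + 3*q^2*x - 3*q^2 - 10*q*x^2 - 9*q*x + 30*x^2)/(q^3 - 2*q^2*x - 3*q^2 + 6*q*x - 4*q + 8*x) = (q^2 + 5*q*x - 3*q - 15*x)/(q^2 - 3*q - 4)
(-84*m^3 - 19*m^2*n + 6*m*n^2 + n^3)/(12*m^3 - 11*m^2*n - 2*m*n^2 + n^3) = (-7*m - n)/(m - n)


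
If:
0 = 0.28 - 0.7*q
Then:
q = 0.40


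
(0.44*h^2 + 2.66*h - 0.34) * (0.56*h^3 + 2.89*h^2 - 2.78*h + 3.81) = 0.2464*h^5 + 2.7612*h^4 + 6.2738*h^3 - 6.701*h^2 + 11.0798*h - 1.2954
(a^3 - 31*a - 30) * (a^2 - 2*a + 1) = a^5 - 2*a^4 - 30*a^3 + 32*a^2 + 29*a - 30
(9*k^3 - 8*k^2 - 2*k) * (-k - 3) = -9*k^4 - 19*k^3 + 26*k^2 + 6*k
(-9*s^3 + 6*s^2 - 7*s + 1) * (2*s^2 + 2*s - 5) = -18*s^5 - 6*s^4 + 43*s^3 - 42*s^2 + 37*s - 5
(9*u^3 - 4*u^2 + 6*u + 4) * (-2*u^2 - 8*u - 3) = -18*u^5 - 64*u^4 - 7*u^3 - 44*u^2 - 50*u - 12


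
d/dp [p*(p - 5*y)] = 2*p - 5*y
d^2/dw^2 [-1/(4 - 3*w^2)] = 6*(9*w^2 + 4)/(3*w^2 - 4)^3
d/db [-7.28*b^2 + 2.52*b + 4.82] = 2.52 - 14.56*b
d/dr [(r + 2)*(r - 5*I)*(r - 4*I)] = 3*r^2 + r*(4 - 18*I) - 20 - 18*I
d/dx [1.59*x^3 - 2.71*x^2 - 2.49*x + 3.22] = 4.77*x^2 - 5.42*x - 2.49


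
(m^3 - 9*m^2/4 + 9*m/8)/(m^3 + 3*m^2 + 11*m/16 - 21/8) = 2*m*(2*m - 3)/(4*m^2 + 15*m + 14)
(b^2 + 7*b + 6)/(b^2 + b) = (b + 6)/b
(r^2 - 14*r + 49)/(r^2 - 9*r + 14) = (r - 7)/(r - 2)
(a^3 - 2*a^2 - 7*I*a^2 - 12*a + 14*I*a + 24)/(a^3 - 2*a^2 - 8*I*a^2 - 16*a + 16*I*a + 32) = (a - 3*I)/(a - 4*I)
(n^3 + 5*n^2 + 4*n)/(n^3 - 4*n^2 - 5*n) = (n + 4)/(n - 5)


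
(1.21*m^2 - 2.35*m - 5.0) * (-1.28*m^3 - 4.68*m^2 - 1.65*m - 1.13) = -1.5488*m^5 - 2.6548*m^4 + 15.4015*m^3 + 25.9102*m^2 + 10.9055*m + 5.65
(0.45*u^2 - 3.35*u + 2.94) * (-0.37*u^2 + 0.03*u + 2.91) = -0.1665*u^4 + 1.253*u^3 + 0.1212*u^2 - 9.6603*u + 8.5554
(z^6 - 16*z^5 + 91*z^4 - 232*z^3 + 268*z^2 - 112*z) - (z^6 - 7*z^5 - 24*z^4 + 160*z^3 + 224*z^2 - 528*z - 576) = -9*z^5 + 115*z^4 - 392*z^3 + 44*z^2 + 416*z + 576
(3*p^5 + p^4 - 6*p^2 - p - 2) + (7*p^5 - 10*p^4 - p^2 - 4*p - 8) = 10*p^5 - 9*p^4 - 7*p^2 - 5*p - 10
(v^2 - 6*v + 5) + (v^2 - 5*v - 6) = 2*v^2 - 11*v - 1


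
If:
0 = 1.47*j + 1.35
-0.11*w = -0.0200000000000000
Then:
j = -0.92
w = 0.18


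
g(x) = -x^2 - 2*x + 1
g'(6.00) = -14.00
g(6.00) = -47.00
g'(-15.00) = 28.00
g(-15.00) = -194.00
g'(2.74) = -7.48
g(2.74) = -11.99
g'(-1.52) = 1.04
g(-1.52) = 1.73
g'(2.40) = -6.80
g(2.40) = -9.56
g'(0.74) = -3.48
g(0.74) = -1.03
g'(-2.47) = 2.94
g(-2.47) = -0.16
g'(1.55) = -5.10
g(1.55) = -4.50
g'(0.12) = -2.24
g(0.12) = 0.75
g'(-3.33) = 4.66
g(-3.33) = -3.43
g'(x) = -2*x - 2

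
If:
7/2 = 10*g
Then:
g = 7/20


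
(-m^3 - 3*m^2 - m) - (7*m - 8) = -m^3 - 3*m^2 - 8*m + 8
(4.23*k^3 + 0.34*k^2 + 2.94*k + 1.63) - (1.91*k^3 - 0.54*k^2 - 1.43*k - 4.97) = 2.32*k^3 + 0.88*k^2 + 4.37*k + 6.6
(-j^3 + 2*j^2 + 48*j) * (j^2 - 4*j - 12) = -j^5 + 6*j^4 + 52*j^3 - 216*j^2 - 576*j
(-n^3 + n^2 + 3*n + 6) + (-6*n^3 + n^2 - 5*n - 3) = -7*n^3 + 2*n^2 - 2*n + 3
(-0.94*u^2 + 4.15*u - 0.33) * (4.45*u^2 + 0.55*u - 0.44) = -4.183*u^4 + 17.9505*u^3 + 1.2276*u^2 - 2.0075*u + 0.1452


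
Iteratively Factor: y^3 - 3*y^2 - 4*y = (y)*(y^2 - 3*y - 4) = y*(y - 4)*(y + 1)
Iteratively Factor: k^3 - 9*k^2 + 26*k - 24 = (k - 2)*(k^2 - 7*k + 12) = (k - 3)*(k - 2)*(k - 4)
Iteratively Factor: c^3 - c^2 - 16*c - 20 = (c - 5)*(c^2 + 4*c + 4) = (c - 5)*(c + 2)*(c + 2)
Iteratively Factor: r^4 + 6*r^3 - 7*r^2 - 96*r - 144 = (r + 3)*(r^3 + 3*r^2 - 16*r - 48) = (r + 3)*(r + 4)*(r^2 - r - 12) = (r + 3)^2*(r + 4)*(r - 4)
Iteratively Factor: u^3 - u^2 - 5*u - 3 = (u - 3)*(u^2 + 2*u + 1) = (u - 3)*(u + 1)*(u + 1)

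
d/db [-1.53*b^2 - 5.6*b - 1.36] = -3.06*b - 5.6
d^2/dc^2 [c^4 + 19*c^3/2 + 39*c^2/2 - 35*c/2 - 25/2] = 12*c^2 + 57*c + 39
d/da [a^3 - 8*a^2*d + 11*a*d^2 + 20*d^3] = 3*a^2 - 16*a*d + 11*d^2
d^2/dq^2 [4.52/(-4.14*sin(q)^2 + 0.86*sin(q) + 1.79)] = (-309.883968*sin(q)^4 + 48.279024*sin(q)^3 + 327.499312*sin(q)^2 - 89.59996*sin(q) + 73.677808)/(-4.14*sin(q)^2 + 0.86*sin(q) + 1.79)^3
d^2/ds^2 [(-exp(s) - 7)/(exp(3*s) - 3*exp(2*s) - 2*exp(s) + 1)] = (-4*exp(6*s) - 54*exp(5*s) + 214*exp(4*s) - 205*exp(3*s) - 81*exp(2*s) - 114*exp(s) - 15)*exp(s)/(exp(9*s) - 9*exp(8*s) + 21*exp(7*s) + 12*exp(6*s) - 60*exp(5*s) - 21*exp(4*s) + 31*exp(3*s) + 3*exp(2*s) - 6*exp(s) + 1)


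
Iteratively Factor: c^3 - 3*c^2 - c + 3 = (c - 3)*(c^2 - 1) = (c - 3)*(c + 1)*(c - 1)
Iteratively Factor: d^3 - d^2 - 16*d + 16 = (d - 4)*(d^2 + 3*d - 4) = (d - 4)*(d - 1)*(d + 4)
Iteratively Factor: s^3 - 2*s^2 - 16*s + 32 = (s - 2)*(s^2 - 16) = (s - 4)*(s - 2)*(s + 4)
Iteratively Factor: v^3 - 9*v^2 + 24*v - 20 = (v - 5)*(v^2 - 4*v + 4) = (v - 5)*(v - 2)*(v - 2)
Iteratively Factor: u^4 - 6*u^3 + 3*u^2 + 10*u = (u - 5)*(u^3 - u^2 - 2*u) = u*(u - 5)*(u^2 - u - 2) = u*(u - 5)*(u - 2)*(u + 1)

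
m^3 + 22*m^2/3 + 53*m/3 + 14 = (m + 2)*(m + 7/3)*(m + 3)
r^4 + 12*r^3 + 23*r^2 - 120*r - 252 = (r - 3)*(r + 2)*(r + 6)*(r + 7)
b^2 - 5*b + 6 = (b - 3)*(b - 2)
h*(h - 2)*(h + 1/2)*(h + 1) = h^4 - h^3/2 - 5*h^2/2 - h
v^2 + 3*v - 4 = (v - 1)*(v + 4)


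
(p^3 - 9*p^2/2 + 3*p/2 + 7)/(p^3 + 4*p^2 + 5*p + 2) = (p^2 - 11*p/2 + 7)/(p^2 + 3*p + 2)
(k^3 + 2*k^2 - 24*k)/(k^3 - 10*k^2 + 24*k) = (k + 6)/(k - 6)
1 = 1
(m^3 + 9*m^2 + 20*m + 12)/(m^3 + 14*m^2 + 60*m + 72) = (m + 1)/(m + 6)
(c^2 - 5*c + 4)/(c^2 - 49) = (c^2 - 5*c + 4)/(c^2 - 49)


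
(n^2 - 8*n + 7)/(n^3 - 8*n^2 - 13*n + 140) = (n - 1)/(n^2 - n - 20)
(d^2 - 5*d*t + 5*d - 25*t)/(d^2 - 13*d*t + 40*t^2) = (-d - 5)/(-d + 8*t)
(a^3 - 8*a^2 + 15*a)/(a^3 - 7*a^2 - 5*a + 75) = a*(a - 3)/(a^2 - 2*a - 15)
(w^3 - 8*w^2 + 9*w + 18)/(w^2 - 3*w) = w - 5 - 6/w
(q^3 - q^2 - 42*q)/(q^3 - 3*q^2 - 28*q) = (q + 6)/(q + 4)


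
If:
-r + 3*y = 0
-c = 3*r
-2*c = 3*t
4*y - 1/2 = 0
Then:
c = -9/8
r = 3/8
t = 3/4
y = 1/8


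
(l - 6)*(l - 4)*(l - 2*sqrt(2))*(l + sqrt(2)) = l^4 - 10*l^3 - sqrt(2)*l^3 + 10*sqrt(2)*l^2 + 20*l^2 - 24*sqrt(2)*l + 40*l - 96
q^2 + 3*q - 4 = (q - 1)*(q + 4)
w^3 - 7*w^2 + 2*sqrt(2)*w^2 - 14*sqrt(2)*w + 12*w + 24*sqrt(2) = (w - 4)*(w - 3)*(w + 2*sqrt(2))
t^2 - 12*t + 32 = (t - 8)*(t - 4)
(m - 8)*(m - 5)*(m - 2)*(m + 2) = m^4 - 13*m^3 + 36*m^2 + 52*m - 160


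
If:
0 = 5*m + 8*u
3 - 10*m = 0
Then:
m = 3/10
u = -3/16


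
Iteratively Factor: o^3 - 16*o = (o + 4)*(o^2 - 4*o) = o*(o + 4)*(o - 4)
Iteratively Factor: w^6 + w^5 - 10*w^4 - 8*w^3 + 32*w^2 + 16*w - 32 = (w - 2)*(w^5 + 3*w^4 - 4*w^3 - 16*w^2 + 16) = (w - 2)^2*(w^4 + 5*w^3 + 6*w^2 - 4*w - 8) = (w - 2)^2*(w - 1)*(w^3 + 6*w^2 + 12*w + 8) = (w - 2)^2*(w - 1)*(w + 2)*(w^2 + 4*w + 4) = (w - 2)^2*(w - 1)*(w + 2)^2*(w + 2)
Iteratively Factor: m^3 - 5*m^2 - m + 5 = (m + 1)*(m^2 - 6*m + 5) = (m - 1)*(m + 1)*(m - 5)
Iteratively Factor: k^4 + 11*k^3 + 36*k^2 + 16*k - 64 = (k + 4)*(k^3 + 7*k^2 + 8*k - 16) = (k + 4)^2*(k^2 + 3*k - 4) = (k + 4)^3*(k - 1)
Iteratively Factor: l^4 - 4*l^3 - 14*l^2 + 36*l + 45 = (l - 5)*(l^3 + l^2 - 9*l - 9) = (l - 5)*(l - 3)*(l^2 + 4*l + 3) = (l - 5)*(l - 3)*(l + 1)*(l + 3)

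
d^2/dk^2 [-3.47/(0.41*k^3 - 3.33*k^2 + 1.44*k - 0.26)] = ((8.5362*k - 23.1102)*(0.41*k^3 - 3.33*k^2 + 1.44*k - 0.26) - 3.47*(1.23*k^2 - 6.66*k + 1.44)*(2.46*k^2 - 13.32*k + 2.88))/(0.41*k^3 - 3.33*k^2 + 1.44*k - 0.26)^3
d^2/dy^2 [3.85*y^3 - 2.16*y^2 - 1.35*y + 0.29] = 23.1*y - 4.32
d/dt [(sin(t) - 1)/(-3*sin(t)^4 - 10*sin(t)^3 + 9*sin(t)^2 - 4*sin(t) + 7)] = (9*sin(t)^4 + 8*sin(t)^3 - 39*sin(t)^2 + 18*sin(t) + 3)*cos(t)/(3*sin(t)^4 + 10*sin(t)^3 - 9*sin(t)^2 + 4*sin(t) - 7)^2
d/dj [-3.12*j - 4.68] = -3.12000000000000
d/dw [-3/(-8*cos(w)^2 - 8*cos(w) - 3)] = 24*(sin(w) + sin(2*w))/(8*cos(w) + 4*cos(2*w) + 7)^2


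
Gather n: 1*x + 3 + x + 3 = 2*x + 6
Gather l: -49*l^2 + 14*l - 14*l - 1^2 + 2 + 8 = 9 - 49*l^2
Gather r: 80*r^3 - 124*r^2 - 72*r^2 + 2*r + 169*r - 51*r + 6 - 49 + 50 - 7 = 80*r^3 - 196*r^2 + 120*r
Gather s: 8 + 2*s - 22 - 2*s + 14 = 0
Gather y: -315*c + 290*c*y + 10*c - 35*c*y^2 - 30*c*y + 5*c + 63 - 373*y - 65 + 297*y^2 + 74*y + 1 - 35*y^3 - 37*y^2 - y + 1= -300*c - 35*y^3 + y^2*(260 - 35*c) + y*(260*c - 300)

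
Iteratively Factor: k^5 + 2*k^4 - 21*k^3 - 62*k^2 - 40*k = (k - 5)*(k^4 + 7*k^3 + 14*k^2 + 8*k) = (k - 5)*(k + 1)*(k^3 + 6*k^2 + 8*k) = (k - 5)*(k + 1)*(k + 2)*(k^2 + 4*k) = (k - 5)*(k + 1)*(k + 2)*(k + 4)*(k)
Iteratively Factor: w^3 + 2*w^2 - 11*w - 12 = (w + 4)*(w^2 - 2*w - 3) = (w - 3)*(w + 4)*(w + 1)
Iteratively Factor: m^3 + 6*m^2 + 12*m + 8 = (m + 2)*(m^2 + 4*m + 4) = (m + 2)^2*(m + 2)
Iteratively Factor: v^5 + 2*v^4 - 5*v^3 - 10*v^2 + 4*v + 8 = (v + 2)*(v^4 - 5*v^2 + 4) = (v + 1)*(v + 2)*(v^3 - v^2 - 4*v + 4) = (v + 1)*(v + 2)^2*(v^2 - 3*v + 2) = (v - 2)*(v + 1)*(v + 2)^2*(v - 1)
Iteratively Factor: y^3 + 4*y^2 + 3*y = (y + 1)*(y^2 + 3*y) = y*(y + 1)*(y + 3)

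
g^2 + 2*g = g*(g + 2)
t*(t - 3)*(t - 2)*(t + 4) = t^4 - t^3 - 14*t^2 + 24*t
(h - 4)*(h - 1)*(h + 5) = h^3 - 21*h + 20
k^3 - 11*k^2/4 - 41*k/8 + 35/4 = (k - 7/2)*(k - 5/4)*(k + 2)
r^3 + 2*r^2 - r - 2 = (r - 1)*(r + 1)*(r + 2)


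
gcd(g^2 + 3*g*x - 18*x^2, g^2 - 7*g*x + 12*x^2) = -g + 3*x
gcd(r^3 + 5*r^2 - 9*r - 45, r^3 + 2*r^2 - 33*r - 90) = r^2 + 8*r + 15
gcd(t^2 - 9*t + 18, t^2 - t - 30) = t - 6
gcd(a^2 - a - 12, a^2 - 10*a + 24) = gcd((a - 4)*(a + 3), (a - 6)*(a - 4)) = a - 4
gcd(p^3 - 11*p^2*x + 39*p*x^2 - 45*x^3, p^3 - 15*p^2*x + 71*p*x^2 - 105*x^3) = p^2 - 8*p*x + 15*x^2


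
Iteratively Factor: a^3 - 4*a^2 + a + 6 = (a + 1)*(a^2 - 5*a + 6) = (a - 3)*(a + 1)*(a - 2)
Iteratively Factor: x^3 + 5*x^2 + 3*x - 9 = (x + 3)*(x^2 + 2*x - 3) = (x - 1)*(x + 3)*(x + 3)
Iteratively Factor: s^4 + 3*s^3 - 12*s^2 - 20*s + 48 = (s + 4)*(s^3 - s^2 - 8*s + 12) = (s + 3)*(s + 4)*(s^2 - 4*s + 4) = (s - 2)*(s + 3)*(s + 4)*(s - 2)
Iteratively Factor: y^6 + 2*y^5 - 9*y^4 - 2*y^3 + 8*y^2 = (y - 2)*(y^5 + 4*y^4 - y^3 - 4*y^2) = y*(y - 2)*(y^4 + 4*y^3 - y^2 - 4*y) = y*(y - 2)*(y - 1)*(y^3 + 5*y^2 + 4*y) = y*(y - 2)*(y - 1)*(y + 4)*(y^2 + y) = y^2*(y - 2)*(y - 1)*(y + 4)*(y + 1)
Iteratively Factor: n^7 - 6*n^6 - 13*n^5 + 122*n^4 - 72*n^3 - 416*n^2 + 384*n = (n)*(n^6 - 6*n^5 - 13*n^4 + 122*n^3 - 72*n^2 - 416*n + 384) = n*(n + 4)*(n^5 - 10*n^4 + 27*n^3 + 14*n^2 - 128*n + 96) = n*(n - 1)*(n + 4)*(n^4 - 9*n^3 + 18*n^2 + 32*n - 96) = n*(n - 3)*(n - 1)*(n + 4)*(n^3 - 6*n^2 + 32) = n*(n - 4)*(n - 3)*(n - 1)*(n + 4)*(n^2 - 2*n - 8) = n*(n - 4)*(n - 3)*(n - 1)*(n + 2)*(n + 4)*(n - 4)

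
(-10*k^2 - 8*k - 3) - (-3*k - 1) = -10*k^2 - 5*k - 2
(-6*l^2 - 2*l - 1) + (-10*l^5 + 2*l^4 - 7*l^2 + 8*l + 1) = -10*l^5 + 2*l^4 - 13*l^2 + 6*l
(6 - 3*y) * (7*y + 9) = -21*y^2 + 15*y + 54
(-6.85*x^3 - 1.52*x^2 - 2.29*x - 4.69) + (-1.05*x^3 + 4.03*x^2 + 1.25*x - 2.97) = -7.9*x^3 + 2.51*x^2 - 1.04*x - 7.66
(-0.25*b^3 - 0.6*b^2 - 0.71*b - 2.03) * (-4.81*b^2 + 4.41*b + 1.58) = 1.2025*b^5 + 1.7835*b^4 + 0.374099999999999*b^3 + 5.6852*b^2 - 10.0741*b - 3.2074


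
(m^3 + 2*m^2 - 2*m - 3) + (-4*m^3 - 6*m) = -3*m^3 + 2*m^2 - 8*m - 3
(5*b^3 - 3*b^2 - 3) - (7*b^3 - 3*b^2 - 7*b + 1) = -2*b^3 + 7*b - 4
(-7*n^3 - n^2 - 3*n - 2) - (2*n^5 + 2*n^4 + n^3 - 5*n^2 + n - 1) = -2*n^5 - 2*n^4 - 8*n^3 + 4*n^2 - 4*n - 1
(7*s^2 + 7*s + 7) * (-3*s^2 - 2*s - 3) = -21*s^4 - 35*s^3 - 56*s^2 - 35*s - 21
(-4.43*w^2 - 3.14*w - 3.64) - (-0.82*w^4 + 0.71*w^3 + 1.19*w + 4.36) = 0.82*w^4 - 0.71*w^3 - 4.43*w^2 - 4.33*w - 8.0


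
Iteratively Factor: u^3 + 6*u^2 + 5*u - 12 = (u + 3)*(u^2 + 3*u - 4) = (u - 1)*(u + 3)*(u + 4)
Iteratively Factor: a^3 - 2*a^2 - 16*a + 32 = (a - 2)*(a^2 - 16) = (a - 2)*(a + 4)*(a - 4)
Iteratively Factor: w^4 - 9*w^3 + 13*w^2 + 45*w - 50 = (w - 5)*(w^3 - 4*w^2 - 7*w + 10) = (w - 5)*(w - 1)*(w^2 - 3*w - 10) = (w - 5)^2*(w - 1)*(w + 2)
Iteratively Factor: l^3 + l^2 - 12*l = (l + 4)*(l^2 - 3*l) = l*(l + 4)*(l - 3)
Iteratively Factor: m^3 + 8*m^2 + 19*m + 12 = (m + 1)*(m^2 + 7*m + 12) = (m + 1)*(m + 3)*(m + 4)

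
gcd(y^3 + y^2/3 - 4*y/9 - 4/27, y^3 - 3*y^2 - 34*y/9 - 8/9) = y^2 + y + 2/9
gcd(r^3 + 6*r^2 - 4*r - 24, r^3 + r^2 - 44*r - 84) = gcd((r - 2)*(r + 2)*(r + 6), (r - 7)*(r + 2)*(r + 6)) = r^2 + 8*r + 12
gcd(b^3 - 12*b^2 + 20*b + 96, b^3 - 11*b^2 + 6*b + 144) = b^2 - 14*b + 48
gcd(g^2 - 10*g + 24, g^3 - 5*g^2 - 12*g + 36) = g - 6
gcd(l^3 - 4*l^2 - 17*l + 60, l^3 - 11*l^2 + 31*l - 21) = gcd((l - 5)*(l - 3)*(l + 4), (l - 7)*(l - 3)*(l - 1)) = l - 3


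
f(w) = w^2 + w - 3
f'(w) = 2*w + 1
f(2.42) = 5.28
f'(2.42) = 5.84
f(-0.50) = -3.25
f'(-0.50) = 0.00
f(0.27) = -2.66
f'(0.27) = 1.54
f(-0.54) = -3.25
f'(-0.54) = -0.08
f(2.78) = 7.51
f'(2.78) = 6.56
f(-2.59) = 1.12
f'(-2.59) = -4.18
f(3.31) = 11.27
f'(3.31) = 7.62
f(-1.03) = -2.97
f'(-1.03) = -1.06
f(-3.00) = 3.00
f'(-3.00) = -5.00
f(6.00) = 39.00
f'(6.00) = 13.00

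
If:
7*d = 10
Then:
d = 10/7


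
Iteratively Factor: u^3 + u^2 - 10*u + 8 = (u + 4)*(u^2 - 3*u + 2) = (u - 2)*(u + 4)*(u - 1)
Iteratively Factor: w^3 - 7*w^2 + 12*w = (w)*(w^2 - 7*w + 12) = w*(w - 3)*(w - 4)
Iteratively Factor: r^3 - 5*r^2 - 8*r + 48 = (r - 4)*(r^2 - r - 12) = (r - 4)^2*(r + 3)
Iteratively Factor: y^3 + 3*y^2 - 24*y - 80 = (y + 4)*(y^2 - y - 20) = (y + 4)^2*(y - 5)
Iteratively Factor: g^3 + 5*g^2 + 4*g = (g + 4)*(g^2 + g) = (g + 1)*(g + 4)*(g)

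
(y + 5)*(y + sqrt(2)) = y^2 + sqrt(2)*y + 5*y + 5*sqrt(2)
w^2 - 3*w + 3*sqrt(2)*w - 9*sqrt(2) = (w - 3)*(w + 3*sqrt(2))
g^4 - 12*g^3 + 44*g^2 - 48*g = g*(g - 6)*(g - 4)*(g - 2)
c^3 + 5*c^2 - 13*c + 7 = (c - 1)^2*(c + 7)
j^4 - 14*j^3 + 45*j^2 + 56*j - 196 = (j - 7)^2*(j - 2)*(j + 2)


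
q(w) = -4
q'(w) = 0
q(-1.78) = -4.00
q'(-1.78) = 0.00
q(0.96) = -4.00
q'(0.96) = 0.00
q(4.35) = -4.00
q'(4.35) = 0.00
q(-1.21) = -4.00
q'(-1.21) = 0.00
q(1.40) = -4.00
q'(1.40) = 0.00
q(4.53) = -4.00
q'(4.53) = 0.00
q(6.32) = -4.00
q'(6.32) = 0.00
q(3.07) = -4.00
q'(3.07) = 0.00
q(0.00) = -4.00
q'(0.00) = 0.00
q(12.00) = -4.00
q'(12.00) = 0.00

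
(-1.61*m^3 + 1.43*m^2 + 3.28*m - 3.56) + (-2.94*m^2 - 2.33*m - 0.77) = -1.61*m^3 - 1.51*m^2 + 0.95*m - 4.33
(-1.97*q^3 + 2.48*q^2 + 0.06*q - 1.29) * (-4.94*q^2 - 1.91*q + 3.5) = 9.7318*q^5 - 8.4885*q^4 - 11.9282*q^3 + 14.938*q^2 + 2.6739*q - 4.515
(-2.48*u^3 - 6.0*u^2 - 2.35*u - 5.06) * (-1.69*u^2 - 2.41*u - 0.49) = 4.1912*u^5 + 16.1168*u^4 + 19.6467*u^3 + 17.1549*u^2 + 13.3461*u + 2.4794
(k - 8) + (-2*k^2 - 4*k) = -2*k^2 - 3*k - 8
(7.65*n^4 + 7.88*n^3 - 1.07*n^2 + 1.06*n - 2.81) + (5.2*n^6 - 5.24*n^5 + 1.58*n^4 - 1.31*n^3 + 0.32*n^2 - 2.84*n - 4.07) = 5.2*n^6 - 5.24*n^5 + 9.23*n^4 + 6.57*n^3 - 0.75*n^2 - 1.78*n - 6.88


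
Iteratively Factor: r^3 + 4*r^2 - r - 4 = (r - 1)*(r^2 + 5*r + 4) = (r - 1)*(r + 4)*(r + 1)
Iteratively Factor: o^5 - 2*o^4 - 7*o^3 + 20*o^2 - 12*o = (o)*(o^4 - 2*o^3 - 7*o^2 + 20*o - 12) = o*(o + 3)*(o^3 - 5*o^2 + 8*o - 4) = o*(o - 2)*(o + 3)*(o^2 - 3*o + 2) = o*(o - 2)*(o - 1)*(o + 3)*(o - 2)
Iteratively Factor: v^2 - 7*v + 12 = (v - 3)*(v - 4)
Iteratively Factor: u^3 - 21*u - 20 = (u + 4)*(u^2 - 4*u - 5) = (u + 1)*(u + 4)*(u - 5)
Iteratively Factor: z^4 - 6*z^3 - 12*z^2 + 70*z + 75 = (z - 5)*(z^3 - z^2 - 17*z - 15) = (z - 5)*(z + 1)*(z^2 - 2*z - 15) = (z - 5)*(z + 1)*(z + 3)*(z - 5)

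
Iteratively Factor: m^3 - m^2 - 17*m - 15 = (m - 5)*(m^2 + 4*m + 3) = (m - 5)*(m + 1)*(m + 3)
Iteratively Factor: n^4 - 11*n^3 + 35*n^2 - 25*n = (n - 5)*(n^3 - 6*n^2 + 5*n) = (n - 5)^2*(n^2 - n) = (n - 5)^2*(n - 1)*(n)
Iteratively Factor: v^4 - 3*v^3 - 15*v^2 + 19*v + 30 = (v + 1)*(v^3 - 4*v^2 - 11*v + 30) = (v - 5)*(v + 1)*(v^2 + v - 6) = (v - 5)*(v + 1)*(v + 3)*(v - 2)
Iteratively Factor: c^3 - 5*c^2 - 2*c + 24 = (c + 2)*(c^2 - 7*c + 12) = (c - 3)*(c + 2)*(c - 4)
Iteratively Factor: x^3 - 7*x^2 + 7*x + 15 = (x + 1)*(x^2 - 8*x + 15) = (x - 3)*(x + 1)*(x - 5)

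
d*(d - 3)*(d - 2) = d^3 - 5*d^2 + 6*d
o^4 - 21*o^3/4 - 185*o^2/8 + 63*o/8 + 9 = (o - 8)*(o - 3/4)*(o + 1/2)*(o + 3)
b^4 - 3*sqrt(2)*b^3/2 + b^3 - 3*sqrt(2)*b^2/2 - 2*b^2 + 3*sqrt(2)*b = b*(b - 1)*(b + 2)*(b - 3*sqrt(2)/2)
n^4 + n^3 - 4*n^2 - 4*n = n*(n - 2)*(n + 1)*(n + 2)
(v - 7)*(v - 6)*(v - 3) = v^3 - 16*v^2 + 81*v - 126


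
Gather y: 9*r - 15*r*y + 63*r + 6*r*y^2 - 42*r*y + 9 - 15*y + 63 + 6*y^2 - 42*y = 72*r + y^2*(6*r + 6) + y*(-57*r - 57) + 72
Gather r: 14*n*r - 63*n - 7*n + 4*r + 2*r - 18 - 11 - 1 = -70*n + r*(14*n + 6) - 30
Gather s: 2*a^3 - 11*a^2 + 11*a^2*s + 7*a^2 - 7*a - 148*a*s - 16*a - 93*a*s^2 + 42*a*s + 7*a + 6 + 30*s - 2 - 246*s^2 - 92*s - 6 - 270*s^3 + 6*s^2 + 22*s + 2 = 2*a^3 - 4*a^2 - 16*a - 270*s^3 + s^2*(-93*a - 240) + s*(11*a^2 - 106*a - 40)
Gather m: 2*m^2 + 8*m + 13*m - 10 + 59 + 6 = 2*m^2 + 21*m + 55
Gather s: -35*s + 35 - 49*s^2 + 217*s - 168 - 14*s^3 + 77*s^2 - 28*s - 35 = -14*s^3 + 28*s^2 + 154*s - 168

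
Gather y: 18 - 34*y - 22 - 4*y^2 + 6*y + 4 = -4*y^2 - 28*y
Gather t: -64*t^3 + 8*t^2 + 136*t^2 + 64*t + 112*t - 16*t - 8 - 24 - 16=-64*t^3 + 144*t^2 + 160*t - 48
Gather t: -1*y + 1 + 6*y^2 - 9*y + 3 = 6*y^2 - 10*y + 4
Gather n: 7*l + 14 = 7*l + 14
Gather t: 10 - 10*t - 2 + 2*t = 8 - 8*t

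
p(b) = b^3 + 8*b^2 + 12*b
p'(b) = 3*b^2 + 16*b + 12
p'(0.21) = 15.49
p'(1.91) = 53.50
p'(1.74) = 48.92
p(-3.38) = 12.22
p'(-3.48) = -7.35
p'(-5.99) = 23.80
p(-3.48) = 12.98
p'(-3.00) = -9.00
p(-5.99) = 0.24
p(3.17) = 150.29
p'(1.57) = 44.51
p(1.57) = 42.43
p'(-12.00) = 252.00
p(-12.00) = -720.00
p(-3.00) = 9.00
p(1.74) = 50.37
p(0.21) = 2.88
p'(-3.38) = -7.81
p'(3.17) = 92.87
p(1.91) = 59.07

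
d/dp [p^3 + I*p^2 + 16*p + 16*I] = 3*p^2 + 2*I*p + 16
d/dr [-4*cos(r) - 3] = 4*sin(r)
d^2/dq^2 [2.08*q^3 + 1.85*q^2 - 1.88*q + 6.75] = 12.48*q + 3.7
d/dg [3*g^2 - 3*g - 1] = 6*g - 3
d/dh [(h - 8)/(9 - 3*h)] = -5/(3*(h - 3)^2)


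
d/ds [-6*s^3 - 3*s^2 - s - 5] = -18*s^2 - 6*s - 1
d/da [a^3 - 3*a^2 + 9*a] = 3*a^2 - 6*a + 9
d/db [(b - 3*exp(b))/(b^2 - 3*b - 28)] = (-(b - 3*exp(b))*(2*b - 3) + (3*exp(b) - 1)*(-b^2 + 3*b + 28))/(-b^2 + 3*b + 28)^2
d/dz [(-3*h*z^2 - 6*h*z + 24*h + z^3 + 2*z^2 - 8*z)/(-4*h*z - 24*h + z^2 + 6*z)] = (2*(-2*h + z + 3)*(3*h*z^2 + 6*h*z - 24*h - z^3 - 2*z^2 + 8*z) + (4*h*z + 24*h - z^2 - 6*z)*(6*h*z + 6*h - 3*z^2 - 4*z + 8))/(4*h*z + 24*h - z^2 - 6*z)^2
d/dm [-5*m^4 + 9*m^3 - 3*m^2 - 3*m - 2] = -20*m^3 + 27*m^2 - 6*m - 3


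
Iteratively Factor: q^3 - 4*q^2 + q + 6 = (q + 1)*(q^2 - 5*q + 6) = (q - 2)*(q + 1)*(q - 3)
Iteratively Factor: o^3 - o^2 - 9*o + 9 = (o - 1)*(o^2 - 9) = (o - 3)*(o - 1)*(o + 3)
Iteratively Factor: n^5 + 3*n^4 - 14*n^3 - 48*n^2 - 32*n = (n - 4)*(n^4 + 7*n^3 + 14*n^2 + 8*n) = (n - 4)*(n + 2)*(n^3 + 5*n^2 + 4*n) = (n - 4)*(n + 2)*(n + 4)*(n^2 + n) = n*(n - 4)*(n + 2)*(n + 4)*(n + 1)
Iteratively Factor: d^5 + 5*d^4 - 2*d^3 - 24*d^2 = (d - 2)*(d^4 + 7*d^3 + 12*d^2) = (d - 2)*(d + 4)*(d^3 + 3*d^2) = (d - 2)*(d + 3)*(d + 4)*(d^2) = d*(d - 2)*(d + 3)*(d + 4)*(d)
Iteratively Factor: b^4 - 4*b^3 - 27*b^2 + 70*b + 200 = (b - 5)*(b^3 + b^2 - 22*b - 40) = (b - 5)*(b + 4)*(b^2 - 3*b - 10) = (b - 5)*(b + 2)*(b + 4)*(b - 5)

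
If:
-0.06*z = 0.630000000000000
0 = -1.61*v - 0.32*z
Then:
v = 2.09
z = -10.50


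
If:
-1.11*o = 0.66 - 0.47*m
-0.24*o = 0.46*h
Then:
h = -0.521739130434783*o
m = 2.36170212765957*o + 1.40425531914894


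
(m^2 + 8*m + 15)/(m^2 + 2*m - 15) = (m + 3)/(m - 3)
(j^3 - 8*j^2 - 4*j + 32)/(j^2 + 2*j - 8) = (j^2 - 6*j - 16)/(j + 4)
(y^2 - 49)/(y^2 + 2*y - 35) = (y - 7)/(y - 5)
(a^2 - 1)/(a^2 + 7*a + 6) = (a - 1)/(a + 6)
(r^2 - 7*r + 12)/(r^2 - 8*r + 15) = (r - 4)/(r - 5)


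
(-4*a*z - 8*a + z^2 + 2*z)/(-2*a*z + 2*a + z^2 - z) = (4*a*z + 8*a - z^2 - 2*z)/(2*a*z - 2*a - z^2 + z)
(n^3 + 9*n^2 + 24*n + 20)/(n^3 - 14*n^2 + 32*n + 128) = (n^2 + 7*n + 10)/(n^2 - 16*n + 64)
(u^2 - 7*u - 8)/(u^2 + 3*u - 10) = (u^2 - 7*u - 8)/(u^2 + 3*u - 10)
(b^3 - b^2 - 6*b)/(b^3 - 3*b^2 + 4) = b*(b^2 - b - 6)/(b^3 - 3*b^2 + 4)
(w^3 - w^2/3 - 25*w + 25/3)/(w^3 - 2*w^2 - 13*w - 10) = (3*w^2 + 14*w - 5)/(3*(w^2 + 3*w + 2))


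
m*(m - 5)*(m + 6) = m^3 + m^2 - 30*m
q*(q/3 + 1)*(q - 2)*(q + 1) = q^4/3 + 2*q^3/3 - 5*q^2/3 - 2*q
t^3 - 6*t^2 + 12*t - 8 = (t - 2)^3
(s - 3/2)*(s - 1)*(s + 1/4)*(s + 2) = s^4 - s^3/4 - 29*s^2/8 + 17*s/8 + 3/4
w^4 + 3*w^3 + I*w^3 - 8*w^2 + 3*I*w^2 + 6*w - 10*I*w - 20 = (w - 2)*(w + 5)*(w - I)*(w + 2*I)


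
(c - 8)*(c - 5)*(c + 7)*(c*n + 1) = c^4*n - 6*c^3*n + c^3 - 51*c^2*n - 6*c^2 + 280*c*n - 51*c + 280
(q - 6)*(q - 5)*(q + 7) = q^3 - 4*q^2 - 47*q + 210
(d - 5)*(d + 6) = d^2 + d - 30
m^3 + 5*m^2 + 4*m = m*(m + 1)*(m + 4)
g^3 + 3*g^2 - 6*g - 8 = (g - 2)*(g + 1)*(g + 4)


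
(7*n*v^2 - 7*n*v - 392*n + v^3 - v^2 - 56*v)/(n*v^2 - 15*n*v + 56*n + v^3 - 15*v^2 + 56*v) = (7*n*v + 49*n + v^2 + 7*v)/(n*v - 7*n + v^2 - 7*v)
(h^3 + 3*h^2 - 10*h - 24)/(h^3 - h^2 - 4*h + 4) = (h^2 + h - 12)/(h^2 - 3*h + 2)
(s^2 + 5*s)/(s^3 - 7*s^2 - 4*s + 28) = s*(s + 5)/(s^3 - 7*s^2 - 4*s + 28)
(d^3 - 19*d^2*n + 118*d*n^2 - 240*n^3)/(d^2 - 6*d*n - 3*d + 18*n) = (d^2 - 13*d*n + 40*n^2)/(d - 3)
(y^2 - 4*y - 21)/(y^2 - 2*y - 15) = (y - 7)/(y - 5)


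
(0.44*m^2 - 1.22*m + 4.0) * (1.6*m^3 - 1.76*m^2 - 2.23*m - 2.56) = 0.704*m^5 - 2.7264*m^4 + 7.566*m^3 - 5.4458*m^2 - 5.7968*m - 10.24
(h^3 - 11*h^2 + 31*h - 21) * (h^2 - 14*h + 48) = h^5 - 25*h^4 + 233*h^3 - 983*h^2 + 1782*h - 1008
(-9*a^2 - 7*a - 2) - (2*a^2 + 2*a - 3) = -11*a^2 - 9*a + 1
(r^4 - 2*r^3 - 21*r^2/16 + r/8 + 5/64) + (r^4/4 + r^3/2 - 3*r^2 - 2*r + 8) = 5*r^4/4 - 3*r^3/2 - 69*r^2/16 - 15*r/8 + 517/64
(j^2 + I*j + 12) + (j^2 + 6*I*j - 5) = 2*j^2 + 7*I*j + 7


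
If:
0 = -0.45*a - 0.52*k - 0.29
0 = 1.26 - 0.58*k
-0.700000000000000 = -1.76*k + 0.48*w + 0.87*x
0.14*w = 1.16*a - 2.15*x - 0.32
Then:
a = -3.15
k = 2.17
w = 11.18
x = -2.58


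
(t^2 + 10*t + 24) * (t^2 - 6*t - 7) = t^4 + 4*t^3 - 43*t^2 - 214*t - 168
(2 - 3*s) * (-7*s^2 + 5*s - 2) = 21*s^3 - 29*s^2 + 16*s - 4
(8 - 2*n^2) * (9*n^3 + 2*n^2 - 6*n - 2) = -18*n^5 - 4*n^4 + 84*n^3 + 20*n^2 - 48*n - 16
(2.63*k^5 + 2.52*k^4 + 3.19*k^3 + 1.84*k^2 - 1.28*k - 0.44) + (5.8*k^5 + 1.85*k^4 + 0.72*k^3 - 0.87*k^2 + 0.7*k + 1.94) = 8.43*k^5 + 4.37*k^4 + 3.91*k^3 + 0.97*k^2 - 0.58*k + 1.5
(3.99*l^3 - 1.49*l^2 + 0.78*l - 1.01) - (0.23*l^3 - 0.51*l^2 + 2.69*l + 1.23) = 3.76*l^3 - 0.98*l^2 - 1.91*l - 2.24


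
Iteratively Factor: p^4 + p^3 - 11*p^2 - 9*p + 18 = (p - 1)*(p^3 + 2*p^2 - 9*p - 18) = (p - 3)*(p - 1)*(p^2 + 5*p + 6) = (p - 3)*(p - 1)*(p + 2)*(p + 3)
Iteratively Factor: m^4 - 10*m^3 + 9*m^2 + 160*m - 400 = (m - 5)*(m^3 - 5*m^2 - 16*m + 80) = (m - 5)*(m - 4)*(m^2 - m - 20) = (m - 5)^2*(m - 4)*(m + 4)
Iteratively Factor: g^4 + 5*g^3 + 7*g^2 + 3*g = (g + 1)*(g^3 + 4*g^2 + 3*g) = (g + 1)^2*(g^2 + 3*g) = g*(g + 1)^2*(g + 3)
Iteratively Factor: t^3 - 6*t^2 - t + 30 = (t + 2)*(t^2 - 8*t + 15) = (t - 5)*(t + 2)*(t - 3)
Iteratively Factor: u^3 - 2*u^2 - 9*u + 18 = (u - 3)*(u^2 + u - 6) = (u - 3)*(u - 2)*(u + 3)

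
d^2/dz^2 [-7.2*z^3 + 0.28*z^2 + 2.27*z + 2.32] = 0.56 - 43.2*z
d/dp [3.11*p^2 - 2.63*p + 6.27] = 6.22*p - 2.63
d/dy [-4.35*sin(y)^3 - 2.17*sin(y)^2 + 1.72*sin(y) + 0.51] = (-13.05*sin(y)^2 - 4.34*sin(y) + 1.72)*cos(y)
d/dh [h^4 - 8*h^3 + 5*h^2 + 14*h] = 4*h^3 - 24*h^2 + 10*h + 14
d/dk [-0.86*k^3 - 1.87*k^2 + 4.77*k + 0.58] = -2.58*k^2 - 3.74*k + 4.77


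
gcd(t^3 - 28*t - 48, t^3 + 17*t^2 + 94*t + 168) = t + 4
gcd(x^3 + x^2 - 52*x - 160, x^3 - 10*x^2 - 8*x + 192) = x^2 - 4*x - 32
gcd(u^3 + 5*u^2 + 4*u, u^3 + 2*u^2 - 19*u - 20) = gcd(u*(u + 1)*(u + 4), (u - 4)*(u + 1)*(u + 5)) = u + 1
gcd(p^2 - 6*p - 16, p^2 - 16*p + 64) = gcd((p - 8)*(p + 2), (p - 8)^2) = p - 8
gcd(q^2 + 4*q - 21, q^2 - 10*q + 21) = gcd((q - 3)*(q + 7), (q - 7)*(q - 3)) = q - 3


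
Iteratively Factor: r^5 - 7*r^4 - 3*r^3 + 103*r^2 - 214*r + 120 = (r + 4)*(r^4 - 11*r^3 + 41*r^2 - 61*r + 30) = (r - 3)*(r + 4)*(r^3 - 8*r^2 + 17*r - 10) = (r - 3)*(r - 1)*(r + 4)*(r^2 - 7*r + 10) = (r - 5)*(r - 3)*(r - 1)*(r + 4)*(r - 2)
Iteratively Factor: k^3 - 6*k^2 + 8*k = (k)*(k^2 - 6*k + 8) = k*(k - 4)*(k - 2)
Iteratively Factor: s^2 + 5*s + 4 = (s + 4)*(s + 1)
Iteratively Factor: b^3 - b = (b)*(b^2 - 1) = b*(b + 1)*(b - 1)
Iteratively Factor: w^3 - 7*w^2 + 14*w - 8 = (w - 2)*(w^2 - 5*w + 4) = (w - 4)*(w - 2)*(w - 1)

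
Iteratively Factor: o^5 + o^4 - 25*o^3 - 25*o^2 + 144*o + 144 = (o - 4)*(o^4 + 5*o^3 - 5*o^2 - 45*o - 36) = (o - 4)*(o - 3)*(o^3 + 8*o^2 + 19*o + 12) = (o - 4)*(o - 3)*(o + 4)*(o^2 + 4*o + 3) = (o - 4)*(o - 3)*(o + 1)*(o + 4)*(o + 3)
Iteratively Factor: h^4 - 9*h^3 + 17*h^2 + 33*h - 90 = (h - 3)*(h^3 - 6*h^2 - h + 30) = (h - 3)^2*(h^2 - 3*h - 10) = (h - 5)*(h - 3)^2*(h + 2)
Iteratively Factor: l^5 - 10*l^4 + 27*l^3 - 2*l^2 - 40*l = (l + 1)*(l^4 - 11*l^3 + 38*l^2 - 40*l) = l*(l + 1)*(l^3 - 11*l^2 + 38*l - 40) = l*(l - 2)*(l + 1)*(l^2 - 9*l + 20) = l*(l - 4)*(l - 2)*(l + 1)*(l - 5)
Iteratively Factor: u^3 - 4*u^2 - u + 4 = (u - 1)*(u^2 - 3*u - 4) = (u - 1)*(u + 1)*(u - 4)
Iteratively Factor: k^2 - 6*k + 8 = (k - 2)*(k - 4)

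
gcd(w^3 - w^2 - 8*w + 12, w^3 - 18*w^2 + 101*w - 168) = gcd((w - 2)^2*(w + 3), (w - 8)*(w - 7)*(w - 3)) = 1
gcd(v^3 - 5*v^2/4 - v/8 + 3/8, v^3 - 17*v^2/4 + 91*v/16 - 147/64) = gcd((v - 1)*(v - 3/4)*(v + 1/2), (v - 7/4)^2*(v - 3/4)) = v - 3/4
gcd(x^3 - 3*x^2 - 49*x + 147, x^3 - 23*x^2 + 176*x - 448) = x - 7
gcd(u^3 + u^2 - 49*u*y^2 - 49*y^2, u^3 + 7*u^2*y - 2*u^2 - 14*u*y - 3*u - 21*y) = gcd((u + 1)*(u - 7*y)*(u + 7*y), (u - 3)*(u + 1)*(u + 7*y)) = u^2 + 7*u*y + u + 7*y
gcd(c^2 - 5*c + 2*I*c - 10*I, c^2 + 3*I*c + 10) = 1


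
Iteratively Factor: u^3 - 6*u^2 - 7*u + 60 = (u + 3)*(u^2 - 9*u + 20) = (u - 5)*(u + 3)*(u - 4)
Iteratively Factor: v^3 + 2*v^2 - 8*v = (v)*(v^2 + 2*v - 8) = v*(v - 2)*(v + 4)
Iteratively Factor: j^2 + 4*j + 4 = (j + 2)*(j + 2)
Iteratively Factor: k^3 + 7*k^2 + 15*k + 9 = (k + 1)*(k^2 + 6*k + 9) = (k + 1)*(k + 3)*(k + 3)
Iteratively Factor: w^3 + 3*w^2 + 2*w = (w)*(w^2 + 3*w + 2) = w*(w + 1)*(w + 2)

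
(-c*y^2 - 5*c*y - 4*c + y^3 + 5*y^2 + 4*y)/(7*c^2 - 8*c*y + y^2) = (y^2 + 5*y + 4)/(-7*c + y)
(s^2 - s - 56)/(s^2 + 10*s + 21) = (s - 8)/(s + 3)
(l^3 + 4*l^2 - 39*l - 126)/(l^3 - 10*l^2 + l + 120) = (l^2 + l - 42)/(l^2 - 13*l + 40)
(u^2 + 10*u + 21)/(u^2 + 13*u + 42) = (u + 3)/(u + 6)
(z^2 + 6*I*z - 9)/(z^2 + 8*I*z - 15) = (z + 3*I)/(z + 5*I)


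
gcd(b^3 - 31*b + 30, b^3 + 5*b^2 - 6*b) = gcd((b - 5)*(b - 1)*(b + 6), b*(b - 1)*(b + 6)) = b^2 + 5*b - 6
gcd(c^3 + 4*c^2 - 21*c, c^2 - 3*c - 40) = 1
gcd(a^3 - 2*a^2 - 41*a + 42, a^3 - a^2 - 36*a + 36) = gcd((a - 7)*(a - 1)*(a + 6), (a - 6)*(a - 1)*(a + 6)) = a^2 + 5*a - 6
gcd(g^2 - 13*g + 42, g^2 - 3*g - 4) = 1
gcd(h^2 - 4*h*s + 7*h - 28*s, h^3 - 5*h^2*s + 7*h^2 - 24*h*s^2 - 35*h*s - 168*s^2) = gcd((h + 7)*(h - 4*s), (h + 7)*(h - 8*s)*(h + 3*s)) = h + 7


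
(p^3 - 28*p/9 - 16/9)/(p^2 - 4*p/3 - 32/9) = (3*p^2 - 4*p - 4)/(3*p - 8)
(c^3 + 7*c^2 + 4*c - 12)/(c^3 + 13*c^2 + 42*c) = (c^2 + c - 2)/(c*(c + 7))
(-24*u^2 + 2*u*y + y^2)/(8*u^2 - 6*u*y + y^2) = (6*u + y)/(-2*u + y)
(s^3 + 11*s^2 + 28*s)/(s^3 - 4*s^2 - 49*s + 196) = s*(s + 4)/(s^2 - 11*s + 28)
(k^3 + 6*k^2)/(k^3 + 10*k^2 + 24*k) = k/(k + 4)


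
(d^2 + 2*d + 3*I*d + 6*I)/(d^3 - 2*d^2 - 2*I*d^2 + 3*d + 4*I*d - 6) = (d^2 + d*(2 + 3*I) + 6*I)/(d^3 - 2*d^2*(1 + I) + d*(3 + 4*I) - 6)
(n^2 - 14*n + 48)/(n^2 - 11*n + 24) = (n - 6)/(n - 3)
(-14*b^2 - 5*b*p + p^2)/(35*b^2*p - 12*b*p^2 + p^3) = (2*b + p)/(p*(-5*b + p))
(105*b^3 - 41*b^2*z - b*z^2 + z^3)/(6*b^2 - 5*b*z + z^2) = (-35*b^2 + 2*b*z + z^2)/(-2*b + z)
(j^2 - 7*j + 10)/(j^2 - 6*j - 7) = (-j^2 + 7*j - 10)/(-j^2 + 6*j + 7)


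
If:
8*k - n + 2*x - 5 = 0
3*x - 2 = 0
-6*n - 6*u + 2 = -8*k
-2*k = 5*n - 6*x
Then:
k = 67/126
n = 37/63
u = 86/189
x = 2/3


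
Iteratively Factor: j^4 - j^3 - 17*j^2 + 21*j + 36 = (j - 3)*(j^3 + 2*j^2 - 11*j - 12) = (j - 3)*(j + 4)*(j^2 - 2*j - 3) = (j - 3)*(j + 1)*(j + 4)*(j - 3)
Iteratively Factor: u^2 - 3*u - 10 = (u + 2)*(u - 5)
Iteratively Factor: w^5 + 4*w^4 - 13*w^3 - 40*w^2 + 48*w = (w - 3)*(w^4 + 7*w^3 + 8*w^2 - 16*w) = (w - 3)*(w + 4)*(w^3 + 3*w^2 - 4*w) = (w - 3)*(w + 4)^2*(w^2 - w) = w*(w - 3)*(w + 4)^2*(w - 1)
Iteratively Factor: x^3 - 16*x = (x - 4)*(x^2 + 4*x) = x*(x - 4)*(x + 4)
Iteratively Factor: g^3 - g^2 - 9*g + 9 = (g - 3)*(g^2 + 2*g - 3) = (g - 3)*(g + 3)*(g - 1)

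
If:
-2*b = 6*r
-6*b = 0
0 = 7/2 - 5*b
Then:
No Solution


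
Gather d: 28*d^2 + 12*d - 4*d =28*d^2 + 8*d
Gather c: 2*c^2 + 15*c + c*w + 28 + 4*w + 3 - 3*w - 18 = 2*c^2 + c*(w + 15) + w + 13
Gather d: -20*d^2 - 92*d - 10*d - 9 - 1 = -20*d^2 - 102*d - 10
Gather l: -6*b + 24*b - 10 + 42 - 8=18*b + 24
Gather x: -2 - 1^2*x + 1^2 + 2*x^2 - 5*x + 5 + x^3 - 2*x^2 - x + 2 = x^3 - 7*x + 6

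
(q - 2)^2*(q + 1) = q^3 - 3*q^2 + 4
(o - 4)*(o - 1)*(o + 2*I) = o^3 - 5*o^2 + 2*I*o^2 + 4*o - 10*I*o + 8*I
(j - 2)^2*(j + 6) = j^3 + 2*j^2 - 20*j + 24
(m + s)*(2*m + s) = 2*m^2 + 3*m*s + s^2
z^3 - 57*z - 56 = (z - 8)*(z + 1)*(z + 7)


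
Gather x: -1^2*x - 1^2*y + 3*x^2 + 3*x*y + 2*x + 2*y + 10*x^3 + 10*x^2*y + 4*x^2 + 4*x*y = 10*x^3 + x^2*(10*y + 7) + x*(7*y + 1) + y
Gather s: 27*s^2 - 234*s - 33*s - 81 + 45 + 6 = 27*s^2 - 267*s - 30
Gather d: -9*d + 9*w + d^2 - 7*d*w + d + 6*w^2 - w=d^2 + d*(-7*w - 8) + 6*w^2 + 8*w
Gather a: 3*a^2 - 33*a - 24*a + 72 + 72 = 3*a^2 - 57*a + 144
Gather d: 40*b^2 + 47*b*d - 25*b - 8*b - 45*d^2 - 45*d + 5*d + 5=40*b^2 - 33*b - 45*d^2 + d*(47*b - 40) + 5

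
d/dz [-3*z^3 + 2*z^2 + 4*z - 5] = -9*z^2 + 4*z + 4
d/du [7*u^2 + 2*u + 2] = 14*u + 2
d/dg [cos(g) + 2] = -sin(g)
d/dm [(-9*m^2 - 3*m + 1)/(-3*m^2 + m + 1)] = 2*(-9*m^2 - 6*m - 2)/(9*m^4 - 6*m^3 - 5*m^2 + 2*m + 1)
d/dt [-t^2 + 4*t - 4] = 4 - 2*t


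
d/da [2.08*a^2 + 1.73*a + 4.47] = 4.16*a + 1.73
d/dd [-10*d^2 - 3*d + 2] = -20*d - 3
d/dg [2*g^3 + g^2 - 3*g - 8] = 6*g^2 + 2*g - 3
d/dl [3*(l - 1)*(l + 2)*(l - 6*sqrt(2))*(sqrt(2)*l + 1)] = 12*sqrt(2)*l^3 - 99*l^2 + 9*sqrt(2)*l^2 - 48*sqrt(2)*l - 66*l - 18*sqrt(2) + 66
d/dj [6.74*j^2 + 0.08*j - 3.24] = 13.48*j + 0.08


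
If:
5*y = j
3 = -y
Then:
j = -15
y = -3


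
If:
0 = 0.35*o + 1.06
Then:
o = -3.03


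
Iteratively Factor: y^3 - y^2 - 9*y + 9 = (y + 3)*(y^2 - 4*y + 3) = (y - 3)*(y + 3)*(y - 1)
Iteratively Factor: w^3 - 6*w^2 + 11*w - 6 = (w - 3)*(w^2 - 3*w + 2) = (w - 3)*(w - 2)*(w - 1)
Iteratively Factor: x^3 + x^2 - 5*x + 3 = (x + 3)*(x^2 - 2*x + 1) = (x - 1)*(x + 3)*(x - 1)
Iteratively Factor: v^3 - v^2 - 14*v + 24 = (v - 3)*(v^2 + 2*v - 8) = (v - 3)*(v - 2)*(v + 4)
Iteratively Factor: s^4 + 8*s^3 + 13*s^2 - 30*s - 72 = (s + 3)*(s^3 + 5*s^2 - 2*s - 24) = (s + 3)^2*(s^2 + 2*s - 8) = (s + 3)^2*(s + 4)*(s - 2)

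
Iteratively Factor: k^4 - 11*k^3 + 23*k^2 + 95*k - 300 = (k - 5)*(k^3 - 6*k^2 - 7*k + 60) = (k - 5)*(k + 3)*(k^2 - 9*k + 20) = (k - 5)*(k - 4)*(k + 3)*(k - 5)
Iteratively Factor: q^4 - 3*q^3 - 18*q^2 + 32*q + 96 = (q - 4)*(q^3 + q^2 - 14*q - 24) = (q - 4)*(q + 3)*(q^2 - 2*q - 8) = (q - 4)^2*(q + 3)*(q + 2)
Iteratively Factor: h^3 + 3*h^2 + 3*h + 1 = (h + 1)*(h^2 + 2*h + 1) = (h + 1)^2*(h + 1)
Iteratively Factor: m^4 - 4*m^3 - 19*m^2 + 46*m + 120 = (m + 2)*(m^3 - 6*m^2 - 7*m + 60) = (m + 2)*(m + 3)*(m^2 - 9*m + 20) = (m - 4)*(m + 2)*(m + 3)*(m - 5)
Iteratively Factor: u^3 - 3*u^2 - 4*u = (u + 1)*(u^2 - 4*u) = u*(u + 1)*(u - 4)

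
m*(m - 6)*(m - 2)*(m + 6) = m^4 - 2*m^3 - 36*m^2 + 72*m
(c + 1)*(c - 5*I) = c^2 + c - 5*I*c - 5*I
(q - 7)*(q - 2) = q^2 - 9*q + 14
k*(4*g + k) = 4*g*k + k^2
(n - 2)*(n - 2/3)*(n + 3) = n^3 + n^2/3 - 20*n/3 + 4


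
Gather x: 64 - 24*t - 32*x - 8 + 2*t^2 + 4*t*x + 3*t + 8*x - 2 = 2*t^2 - 21*t + x*(4*t - 24) + 54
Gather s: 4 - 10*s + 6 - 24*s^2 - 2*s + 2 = -24*s^2 - 12*s + 12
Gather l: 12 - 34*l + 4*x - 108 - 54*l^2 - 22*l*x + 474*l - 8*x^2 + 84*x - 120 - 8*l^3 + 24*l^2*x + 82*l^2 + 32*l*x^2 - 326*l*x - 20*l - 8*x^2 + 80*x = -8*l^3 + l^2*(24*x + 28) + l*(32*x^2 - 348*x + 420) - 16*x^2 + 168*x - 216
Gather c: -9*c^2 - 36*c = -9*c^2 - 36*c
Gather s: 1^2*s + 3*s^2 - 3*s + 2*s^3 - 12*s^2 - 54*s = 2*s^3 - 9*s^2 - 56*s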